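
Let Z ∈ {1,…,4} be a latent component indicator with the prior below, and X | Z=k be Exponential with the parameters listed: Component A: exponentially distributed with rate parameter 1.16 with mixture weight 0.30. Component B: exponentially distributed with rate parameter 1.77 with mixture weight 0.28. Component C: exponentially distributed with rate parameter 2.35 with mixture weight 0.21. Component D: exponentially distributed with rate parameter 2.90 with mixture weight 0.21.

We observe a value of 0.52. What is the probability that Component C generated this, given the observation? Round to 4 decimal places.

0.2177

Apply Bayes' rule: the posterior for each component is proportional to its prior times its likelihood at x.
Evaluate each component's likelihood at the observed value:
  p_A = 0.634588
  p_B = 0.705097
  p_C = 0.692405
  p_D = 0.641921
Unnormalised posteriors:
  π_A·p_A = 0.30 × 0.634588 = 0.190376
  π_B·p_B = 0.28 × 0.705097 = 0.197427
  π_C·p_C = 0.21 × 0.692405 = 0.145405
  π_D·p_D = 0.21 × 0.641921 = 0.134804
Marginal: 0.190376 + 0.197427 + 0.145405 + 0.134804 = 0.668012
So the posterior for Component C is 0.145405 / 0.668012 ≈ 0.2177.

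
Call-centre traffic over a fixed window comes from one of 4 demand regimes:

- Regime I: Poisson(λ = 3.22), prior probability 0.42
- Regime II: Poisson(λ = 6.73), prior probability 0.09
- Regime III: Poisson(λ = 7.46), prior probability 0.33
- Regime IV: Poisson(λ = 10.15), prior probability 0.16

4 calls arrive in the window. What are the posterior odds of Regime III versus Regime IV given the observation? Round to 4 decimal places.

8.8662

Only the two components matter; the odds are (w_i f_i(x)) / (w_j f_j(x)).
Evaluate each component's likelihood at the observed value:
  p_I = e^(−3.22)·3.22^4/4! = 0.178972
  p_II = e^(−6.73)·6.73^4/4! = 0.102105
  p_III = e^(−7.46)·7.46^4/4! = 0.074286
  p_IV = e^(−10.15)·10.15^4/4! = 0.0172808
0.0245144 / 0.00276493 ≈ 8.8662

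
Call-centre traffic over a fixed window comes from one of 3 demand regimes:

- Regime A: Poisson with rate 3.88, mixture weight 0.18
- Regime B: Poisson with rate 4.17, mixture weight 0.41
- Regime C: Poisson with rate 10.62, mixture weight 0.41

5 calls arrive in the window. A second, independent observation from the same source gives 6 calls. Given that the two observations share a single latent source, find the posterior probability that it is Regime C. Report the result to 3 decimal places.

By Bayes' theorem, P(k | x) = π_k f_k(x) / Σ_j π_j f_j(x).
Since both observations come from the same component, the likelihood for component k is f_k(x₁)·f_k(x₂).
  L_A = [e^(−3.88)·3.88^5/5! = 0.151326] × [0.0978578] = 0.0148085
  L_B = [e^(−4.17)·4.17^5/5! = 0.162364] × [0.112843] = 0.0183217
  L_C = [e^(−10.62)·10.62^5/5! = 0.0274937] × [0.0486639] = 0.00133795
Unnormalised posteriors:
  π_A·L_A = 0.18 × 0.0148085 = 0.00266552
  π_B·L_B = 0.41 × 0.0183217 = 0.00751192
  π_C·L_C = 0.41 × 0.00133795 = 0.000548561
Sum: 0.00266552 + 0.00751192 + 0.000548561 = 0.010726
So the posterior for Regime C is 0.000548561 / 0.010726 ≈ 0.051.

0.051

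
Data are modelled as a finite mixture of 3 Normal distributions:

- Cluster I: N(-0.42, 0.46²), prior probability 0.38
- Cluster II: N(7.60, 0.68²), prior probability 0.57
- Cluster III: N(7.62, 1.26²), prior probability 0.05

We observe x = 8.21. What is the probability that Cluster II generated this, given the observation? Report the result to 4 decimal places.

Posterior ∝ prior × likelihood, so P(k | x) ∝ w_k f_k(x); normalise over all components.
Normal densities:
  p_I = (1/(0.46·√(2π)))·exp(−(8.21−-0.42)²/(2·0.46²)) = 0.867266·exp(-175.98511) = 3.22692e-77
  p_II = (1/(0.68·√(2π)))·exp(−(8.21−7.60)²/(2·0.68²)) = 0.586680·exp(-0.40236) = 0.392337
  p_III = (1/(1.26·√(2π)))·exp(−(8.21−7.62)²/(2·1.26²)) = 0.316621·exp(-0.10963) = 0.283744
Multiply by the mixture weights:
  w_I·p_I = 0.38 × 3.22692e-77 = 1.22623e-77
  w_II·p_II = 0.57 × 0.392337 = 0.223632
  w_III·p_III = 0.05 × 0.283744 = 0.0141872
Marginal: 1.22623e-77 + 0.223632 + 0.0141872 = 0.237819
So the posterior for Cluster II is 0.223632 / 0.237819 ≈ 0.9403.

0.9403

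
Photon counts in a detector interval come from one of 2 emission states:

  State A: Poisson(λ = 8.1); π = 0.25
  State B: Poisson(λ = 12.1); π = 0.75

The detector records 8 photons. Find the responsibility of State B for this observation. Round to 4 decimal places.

0.5767

Posterior ∝ prior × likelihood, so P(k | x) ∝ P(Z=k) f_k(x); normalise over all components.
Poisson probabilities:
  f_A = 0.1395
  f_B = 0.0633577
Weight by the priors:
  P(Z=A)·f_A = 0.25 × 0.1395 = 0.034875
  P(Z=B)·f_B = 0.75 × 0.0633577 = 0.0475183
Sum: 0.034875 + 0.0475183 = 0.0823933
P(State B | the observation) = 0.0475183 / 0.0823933 ≈ 0.5767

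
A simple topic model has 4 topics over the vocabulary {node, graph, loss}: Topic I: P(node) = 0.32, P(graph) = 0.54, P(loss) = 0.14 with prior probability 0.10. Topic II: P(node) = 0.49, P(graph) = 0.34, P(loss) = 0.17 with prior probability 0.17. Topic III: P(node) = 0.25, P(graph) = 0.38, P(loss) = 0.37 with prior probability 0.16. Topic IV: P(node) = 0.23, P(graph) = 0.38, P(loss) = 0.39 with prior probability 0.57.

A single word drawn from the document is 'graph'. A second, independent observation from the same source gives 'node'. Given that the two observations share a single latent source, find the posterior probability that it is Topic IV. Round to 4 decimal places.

Apply Bayes' rule: the posterior for each component is proportional to its prior times its likelihood at x.
Since both observations come from the same component, the likelihood for component k is f_k(x₁)·f_k(x₂).
  p_I = [0.54] × [0.32] = 0.1728
  p_II = [0.34] × [0.49] = 0.1666
  p_III = [0.38] × [0.25] = 0.095
  p_IV = [0.38] × [0.23] = 0.0874
Weight by the priors:
  π_I·p_I = 0.10 × 0.1728 = 0.01728
  π_II·p_II = 0.17 × 0.1666 = 0.028322
  π_III·p_III = 0.16 × 0.095 = 0.0152
  π_IV·p_IV = 0.57 × 0.0874 = 0.049818
Denominator: 0.01728 + 0.028322 + 0.0152 + 0.049818 = 0.11062
Responsibility of Topic IV: 0.049818 / 0.11062 ≈ 0.4504

0.4504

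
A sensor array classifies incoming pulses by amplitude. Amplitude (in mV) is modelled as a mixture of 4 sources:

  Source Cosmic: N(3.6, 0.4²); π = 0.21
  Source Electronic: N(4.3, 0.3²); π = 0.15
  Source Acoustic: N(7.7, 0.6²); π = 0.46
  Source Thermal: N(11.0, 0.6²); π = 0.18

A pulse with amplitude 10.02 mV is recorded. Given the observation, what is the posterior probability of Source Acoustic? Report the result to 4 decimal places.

The responsibility of component k is w_k f_k(x) divided by Σ_j w_j f_j(x).
Normal densities:
  f_Cosmic = 1.15127e-56
  f_Electronic = 1.52252e-79
  f_Acoustic = 0.000376848
  f_Thermal = 0.175169
Multiply by the mixture weights:
  w_Cosmic·f_Cosmic = 0.21 × 1.15127e-56 = 2.41767e-57
  w_Electronic·f_Electronic = 0.15 × 1.52252e-79 = 2.28378e-80
  w_Acoustic·f_Acoustic = 0.46 × 0.000376848 = 0.00017335
  w_Thermal·f_Thermal = 0.18 × 0.175169 = 0.0315305
Normaliser: 2.41767e-57 + 2.28378e-80 + 0.00017335 + 0.0315305 = 0.0317038
P(Source Acoustic | 10.02 mV) = 0.00017335 / 0.0317038 ≈ 0.0055

0.0055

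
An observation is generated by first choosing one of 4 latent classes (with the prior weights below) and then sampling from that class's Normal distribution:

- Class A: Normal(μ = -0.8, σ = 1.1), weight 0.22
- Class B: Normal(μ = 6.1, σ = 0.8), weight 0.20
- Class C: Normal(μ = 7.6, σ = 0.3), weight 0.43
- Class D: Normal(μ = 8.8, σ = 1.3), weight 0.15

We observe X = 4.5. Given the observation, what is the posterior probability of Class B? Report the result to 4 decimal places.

0.9858

The responsibility of component k is w_k f_k(x) divided by Σ_j w_j f_j(x).
Normal densities:
  f_A = (1/(1.1·√(2π)))·exp(−(4.5−-0.8)²/(2·1.1²)) = 0.362675·exp(-11.60744) = 3.29967e-06
  f_B = (1/(0.8·√(2π)))·exp(−(4.5−6.1)²/(2·0.8²)) = 0.498678·exp(-2.00000) = 0.0674887
  f_C = (1/(0.3·√(2π)))·exp(−(4.5−7.6)²/(2·0.3²)) = 1.329808·exp(-53.38889) = 8.65544e-24
  f_D = (1/(1.3·√(2π)))·exp(−(4.5−8.8)²/(2·1.3²)) = 0.306879·exp(-5.47041) = 0.0012918
Prior × likelihood for each component:
  w_A·f_A = 0.22 × 3.29967e-06 = 7.25928e-07
  w_B·f_B = 0.20 × 0.0674887 = 0.0134977
  w_C·f_C = 0.43 × 8.65544e-24 = 3.72184e-24
  w_D·f_D = 0.15 × 0.0012918 = 0.00019377
Evidence: 7.25928e-07 + 0.0134977 + 3.72184e-24 + 0.00019377 = 0.0136922
P(Class B | data) ≈ 0.9858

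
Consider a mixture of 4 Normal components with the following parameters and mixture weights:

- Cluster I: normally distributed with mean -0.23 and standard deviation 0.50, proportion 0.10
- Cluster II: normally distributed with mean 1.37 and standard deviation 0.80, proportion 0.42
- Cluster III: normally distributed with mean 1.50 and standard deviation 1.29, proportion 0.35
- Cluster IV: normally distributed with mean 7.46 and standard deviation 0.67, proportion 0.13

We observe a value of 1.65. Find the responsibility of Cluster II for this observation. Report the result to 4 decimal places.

0.6468

P(component k | x) = w_k·f_k(x) / marginal(x), where marginal(x) = Σ_j w_j·f_j(x).
Component likelihoods at x = 1.65:
  p_I = (1/(0.50·√(2π)))·exp(−(1.65−-0.23)²/(2·0.50²)) = 0.797885·exp(-7.06880) = 0.000679202
  p_II = (1/(0.80·√(2π)))·exp(−(1.65−1.37)²/(2·0.80²)) = 0.498678·exp(-0.06125) = 0.46905
  p_III = (1/(1.29·√(2π)))·exp(−(1.65−1.50)²/(2·1.29²)) = 0.309258·exp(-0.00676) = 0.307174
  p_IV = (1/(0.67·√(2π)))·exp(−(1.65−7.46)²/(2·0.67²)) = 0.595436·exp(-37.59869) = 2.79212e-17
Prior × likelihood for each component:
  w_I·p_I = 0.10 × 0.000679202 = 6.79202e-05
  w_II·p_II = 0.42 × 0.46905 = 0.197001
  w_III·p_III = 0.35 × 0.307174 = 0.107511
  w_IV·p_IV = 0.13 × 2.79212e-17 = 3.62975e-18
Marginal: 6.79202e-05 + 0.197001 + 0.107511 + 3.62975e-18 = 0.30458
Responsibility of Cluster II: 0.197001 / 0.30458 ≈ 0.6468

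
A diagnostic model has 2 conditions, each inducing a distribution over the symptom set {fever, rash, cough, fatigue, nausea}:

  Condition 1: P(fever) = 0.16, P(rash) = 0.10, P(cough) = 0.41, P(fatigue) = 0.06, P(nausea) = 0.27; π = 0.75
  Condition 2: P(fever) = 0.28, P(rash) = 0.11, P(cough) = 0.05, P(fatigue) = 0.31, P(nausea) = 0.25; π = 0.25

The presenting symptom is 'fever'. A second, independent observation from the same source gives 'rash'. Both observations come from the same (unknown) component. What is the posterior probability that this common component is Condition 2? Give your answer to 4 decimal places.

0.3909

P(component k | x) = π_k·f_k(x) / marginal(x), where marginal(x) = Σ_j π_j·f_j(x).
Since both observations come from the same component, the likelihood for component k is f_k(x₁)·f_k(x₂).
  L_1 = [P(fever | comp) = 0.16] × [0.1] = 0.016
  L_2 = [P(fever | comp) = 0.28] × [0.11] = 0.0308
Prior × likelihood for each component:
  π_1·L_1 = 0.75 × 0.016 = 0.012
  π_2·L_2 = 0.25 × 0.0308 = 0.0077
Normaliser: 0.012 + 0.0077 = 0.0197
Responsibility of Condition 2: 0.0077 / 0.0197 ≈ 0.3909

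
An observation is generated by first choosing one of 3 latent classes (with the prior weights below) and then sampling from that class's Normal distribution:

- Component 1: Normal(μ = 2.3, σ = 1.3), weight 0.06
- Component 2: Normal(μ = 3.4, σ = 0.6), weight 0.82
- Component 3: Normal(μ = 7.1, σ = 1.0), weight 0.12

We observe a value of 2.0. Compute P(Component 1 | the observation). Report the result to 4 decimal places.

0.3335

P(component k | x) = π_k·f_k(x) / marginal(x), where marginal(x) = Σ_j π_j·f_j(x).
Normal densities:
  f_1 = (1/(1.3·√(2π)))·exp(−(2.0−2.3)²/(2·1.3²)) = 0.306879·exp(-0.02663) = 0.298815
  f_2 = (1/(0.6·√(2π)))·exp(−(2.0−3.4)²/(2·0.6²)) = 0.664904·exp(-2.72222) = 0.0437031
  f_3 = (1/(1.0·√(2π)))·exp(−(2.0−7.1)²/(2·1.0²)) = 0.398942·exp(-13.00500) = 8.97244e-07
Weight by the priors:
  π_1·f_1 = 0.06 × 0.298815 = 0.0179289
  π_2·f_2 = 0.82 × 0.0437031 = 0.0358366
  π_3·f_3 = 0.12 × 8.97244e-07 = 1.07669e-07
Normaliser: 0.0179289 + 0.0358366 + 1.07669e-07 = 0.0537656
So the posterior for Component 1 is 0.0179289 / 0.0537656 ≈ 0.3335.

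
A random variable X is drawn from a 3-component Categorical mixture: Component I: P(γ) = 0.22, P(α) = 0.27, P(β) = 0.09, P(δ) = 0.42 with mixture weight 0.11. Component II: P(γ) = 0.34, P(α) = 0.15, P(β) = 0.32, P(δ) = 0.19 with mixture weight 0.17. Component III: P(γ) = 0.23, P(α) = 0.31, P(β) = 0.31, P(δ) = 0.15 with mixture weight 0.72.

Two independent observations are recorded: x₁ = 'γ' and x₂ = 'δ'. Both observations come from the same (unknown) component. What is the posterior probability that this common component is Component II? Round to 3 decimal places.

The responsibility of component k is π_k f_k(x) divided by Σ_j π_j f_j(x).
Since both observations come from the same component, the likelihood for component k is f_k(x₁)·f_k(x₂).
  f_I = [P(γ | comp) = 0.22] × [0.42] = 0.0924
  f_II = [P(γ | comp) = 0.34] × [0.19] = 0.0646
  f_III = [P(γ | comp) = 0.23] × [0.15] = 0.0345
Multiply by the mixture weights:
  π_I·f_I = 0.11 × 0.0924 = 0.010164
  π_II·f_II = 0.17 × 0.0646 = 0.010982
  π_III·f_III = 0.72 × 0.0345 = 0.02484
Evidence: 0.010164 + 0.010982 + 0.02484 = 0.045986
P(Component II | data) ≈ 0.239

0.239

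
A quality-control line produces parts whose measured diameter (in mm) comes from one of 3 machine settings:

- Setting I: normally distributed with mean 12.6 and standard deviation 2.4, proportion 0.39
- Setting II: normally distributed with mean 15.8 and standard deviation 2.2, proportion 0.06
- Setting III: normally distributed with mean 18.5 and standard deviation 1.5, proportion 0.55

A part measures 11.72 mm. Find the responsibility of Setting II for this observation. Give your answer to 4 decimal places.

P(component k | x) = P(Z=k)·f_k(x) / marginal(x), where marginal(x) = Σ_j P(Z=j)·f_j(x).
Normal densities:
  f_I = 0.155419
  f_II = 0.0324821
  f_III = 9.73675e-06
Prior × likelihood for each component:
  P(Z=I)·f_I = 0.39 × 0.155419 = 0.0606135
  P(Z=II)·f_II = 0.06 × 0.0324821 = 0.00194893
  P(Z=III)·f_III = 0.55 × 9.73675e-06 = 5.35521e-06
Sum: 0.0606135 + 0.00194893 + 5.35521e-06 = 0.0625678
P(Setting II | the observation) = 0.00194893 / 0.0625678 ≈ 0.0311

0.0311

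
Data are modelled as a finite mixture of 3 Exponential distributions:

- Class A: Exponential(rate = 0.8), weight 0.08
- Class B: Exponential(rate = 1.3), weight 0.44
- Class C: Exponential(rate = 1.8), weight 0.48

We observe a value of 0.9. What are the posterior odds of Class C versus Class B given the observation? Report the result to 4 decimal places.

Since P(k|x) ∝ P(Z=k) f_k(x), the posterior odds are P(Z=i) f_i(x) / (P(Z=j) f_j(x)).
Component likelihoods at x = 0.9:
  L_A = 0.389402
  L_B = 0.403477
  L_C = 0.356218
0.170984 / 0.17753 ≈ 0.9631

0.9631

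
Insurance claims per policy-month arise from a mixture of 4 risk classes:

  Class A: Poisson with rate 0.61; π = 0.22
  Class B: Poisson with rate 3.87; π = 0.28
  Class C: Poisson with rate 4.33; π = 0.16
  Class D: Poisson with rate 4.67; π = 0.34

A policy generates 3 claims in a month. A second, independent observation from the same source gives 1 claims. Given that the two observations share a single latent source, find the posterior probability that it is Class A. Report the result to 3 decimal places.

P(component k | x) = P(Z=k)·f_k(x) / marginal(x), where marginal(x) = Σ_j P(Z=j)·f_j(x).
Since both observations come from the same component, the likelihood for component k is f_k(x₁)·f_k(x₂).
  p_A = [e^(−0.61)·0.61^3/3! = 0.0205551] × [0.331444] = 0.00681285
  p_B = [e^(−3.87)·3.87^3/3! = 0.201494] × [0.0807219] = 0.016265
  p_C = [e^(−4.33)·4.33^3/3! = 0.178163] × [0.0570155] = 0.010158
  p_D = [e^(−4.67)·4.67^3/3! = 0.15909] × [0.0437685] = 0.00696315
Prior × likelihood for each component:
  P(Z=A)·p_A = 0.22 × 0.00681285 = 0.00149883
  P(Z=B)·p_B = 0.28 × 0.016265 = 0.00455419
  P(Z=C)·p_C = 0.16 × 0.010158 = 0.00162529
  P(Z=D)·p_D = 0.34 × 0.00696315 = 0.00236747
Denominator: 0.00149883 + 0.00455419 + 0.00162529 + 0.00236747 = 0.0100458
P(Class A | x₁, x₂) = 0.00149883 / 0.0100458 ≈ 0.149

0.149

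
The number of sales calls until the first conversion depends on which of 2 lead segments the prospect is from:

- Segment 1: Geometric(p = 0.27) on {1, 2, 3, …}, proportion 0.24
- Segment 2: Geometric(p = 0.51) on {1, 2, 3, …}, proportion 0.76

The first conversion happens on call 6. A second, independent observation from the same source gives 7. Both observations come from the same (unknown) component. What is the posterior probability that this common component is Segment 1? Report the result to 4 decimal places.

0.8766

Apply Bayes' rule: the posterior for each component is proportional to its prior times its likelihood at x.
Since both observations come from the same component, the likelihood for component k is f_k(x₁)·f_k(x₂).
  L_1 = [0.0559729] × [0.0408602] = 0.00228707
  L_2 = [0.0144062] × [0.00705906] = 0.000101694
Weight by the priors:
  π_1·L_1 = 0.24 × 0.00228707 = 0.000548896
  π_2·L_2 = 0.76 × 0.000101694 = 7.72878e-05
Marginal: 0.000548896 + 7.72878e-05 = 0.000626184
Responsibility of Segment 1: 0.000548896 / 0.000626184 ≈ 0.8766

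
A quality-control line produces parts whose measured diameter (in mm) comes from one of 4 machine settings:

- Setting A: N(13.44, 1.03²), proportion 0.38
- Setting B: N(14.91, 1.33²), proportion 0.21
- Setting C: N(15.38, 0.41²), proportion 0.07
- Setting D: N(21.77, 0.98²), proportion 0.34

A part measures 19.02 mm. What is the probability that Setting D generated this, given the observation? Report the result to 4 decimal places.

Apply Bayes' rule: the posterior for each component is proportional to its prior times its likelihood at x.
Normal densities:
  p_A = (1/(1.03·√(2π)))·exp(−(19.02−13.44)²/(2·1.03²)) = 0.387323·exp(-14.67452) = 1.64062e-07
  p_B = (1/(1.33·√(2π)))·exp(−(19.02−14.91)²/(2·1.33²)) = 0.299957·exp(-4.77475) = 0.0025317
  p_C = (1/(0.41·√(2π)))·exp(−(19.02−15.38)²/(2·0.41²)) = 0.973030·exp(-39.40988) = 7.45822e-18
  p_D = (1/(0.98·√(2π)))·exp(−(19.02−21.77)²/(2·0.98²)) = 0.407084·exp(-3.93716) = 0.00793956
Multiply by the mixture weights:
  P(Z=A)·p_A = 0.38 × 1.64062e-07 = 6.23437e-08
  P(Z=B)·p_B = 0.21 × 0.0025317 = 0.000531657
  P(Z=C)·p_C = 0.07 × 7.45822e-18 = 5.22075e-19
  P(Z=D)·p_D = 0.34 × 0.00793956 = 0.00269945
Sum: 6.23437e-08 + 0.000531657 + 5.22075e-19 + 0.00269945 = 0.00323117
So the posterior for Setting D is 0.00269945 / 0.00323117 ≈ 0.8354.

0.8354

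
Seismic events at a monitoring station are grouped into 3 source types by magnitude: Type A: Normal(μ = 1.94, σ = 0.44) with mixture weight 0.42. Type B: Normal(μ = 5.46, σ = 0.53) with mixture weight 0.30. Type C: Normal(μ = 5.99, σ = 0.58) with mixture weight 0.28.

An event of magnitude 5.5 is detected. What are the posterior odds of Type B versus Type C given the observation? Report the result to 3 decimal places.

1.671

Since P(k|x) ∝ w_k f_k(x), the posterior odds are w_i f_i(x) / (w_j f_j(x)).
Component likelihoods at x = 5.5:
  f_A = 5.52572e-15
  f_B = 0.750581
  f_C = 0.48139
Posterior odds = (w_B·f_B) / (w_C·f_C) = (0.30·0.750581) / (0.28·0.48139) = 0.225174 / 0.134789 ≈ 1.671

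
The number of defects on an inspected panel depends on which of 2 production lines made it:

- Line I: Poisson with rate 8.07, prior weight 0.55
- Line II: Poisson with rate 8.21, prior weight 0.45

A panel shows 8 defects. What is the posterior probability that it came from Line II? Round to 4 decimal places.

0.4494

By Bayes' theorem, P(k | x) = w_k f_k(x) / Σ_j w_j f_j(x).
Evaluate each component's likelihood at the observed value:
  f_I = 0.139544
  f_II = 0.139209
Prior × likelihood for each component:
  w_I·f_I = 0.55 × 0.139544 = 0.0767492
  w_II·f_II = 0.45 × 0.139209 = 0.062644
Sum: 0.0767492 + 0.062644 = 0.139393
Responsibility of Line II: 0.062644 / 0.139393 ≈ 0.4494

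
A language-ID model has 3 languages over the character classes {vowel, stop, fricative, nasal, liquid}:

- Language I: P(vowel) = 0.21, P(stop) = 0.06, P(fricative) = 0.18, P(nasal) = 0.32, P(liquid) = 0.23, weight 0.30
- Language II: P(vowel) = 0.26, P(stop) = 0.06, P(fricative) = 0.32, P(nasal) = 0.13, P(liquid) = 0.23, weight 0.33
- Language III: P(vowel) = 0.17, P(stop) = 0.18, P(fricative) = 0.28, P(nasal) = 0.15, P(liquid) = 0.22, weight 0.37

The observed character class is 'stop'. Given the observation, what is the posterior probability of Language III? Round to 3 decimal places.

0.638

P(component k | x) = w_k·f_k(x) / marginal(x), where marginal(x) = Σ_j w_j·f_j(x).
Evaluate each component's likelihood at the observed value:
  L_I = 0.06
  L_II = 0.06
  L_III = 0.18
Unnormalised posteriors:
  w_I·L_I = 0.30 × 0.06 = 0.018
  w_II·L_II = 0.33 × 0.06 = 0.0198
  w_III·L_III = 0.37 × 0.18 = 0.0666
Denominator: 0.018 + 0.0198 + 0.0666 = 0.1044
So the posterior for Language III is 0.0666 / 0.1044 ≈ 0.638.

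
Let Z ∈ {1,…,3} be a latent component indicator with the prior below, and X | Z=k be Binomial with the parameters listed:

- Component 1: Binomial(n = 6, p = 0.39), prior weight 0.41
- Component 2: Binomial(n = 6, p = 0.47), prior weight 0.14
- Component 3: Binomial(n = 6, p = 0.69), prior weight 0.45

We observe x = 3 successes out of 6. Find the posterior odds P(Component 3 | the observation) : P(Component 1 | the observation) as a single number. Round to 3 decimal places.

0.798

Posterior odds = (π_i f_i(x)) / (π_j f_j(x)); the normalising sum cancels.
Binomial probabilities:
  f_1 = C(6,3)·0.39^3·0.61^3 = 20·0.059319·0.226981 = 0.269286
  f_2 = C(6,3)·0.47^3·0.53^3 = 20·0.103823·0.148877 = 0.309137
  f_3 = C(6,3)·0.69^3·0.31^3 = 20·0.328509·0.029791 = 0.195732
Odds = (0.45/0.41) × (0.195732/0.269286) = 1.09756 × 0.726857 ≈ 0.798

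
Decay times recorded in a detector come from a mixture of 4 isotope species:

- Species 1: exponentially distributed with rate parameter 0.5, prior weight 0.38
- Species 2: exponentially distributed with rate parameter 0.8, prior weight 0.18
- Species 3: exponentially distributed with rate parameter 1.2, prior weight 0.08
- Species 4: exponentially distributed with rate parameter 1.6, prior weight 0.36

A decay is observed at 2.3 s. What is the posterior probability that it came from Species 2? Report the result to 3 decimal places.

P(component k | x) = π_k·f_k(x) / marginal(x), where marginal(x) = Σ_j π_j·f_j(x).
Evaluate each component's likelihood at the observed value:
  p_1 = 0.158318
  p_2 = 0.127054
  p_3 = 0.0759501
  p_4 = 0.0403568
Prior × likelihood for each component:
  π_1·p_1 = 0.38 × 0.158318 = 0.060161
  π_2·p_2 = 0.18 × 0.127054 = 0.0228697
  π_3·p_3 = 0.08 × 0.0759501 = 0.00607601
  π_4·p_4 = 0.36 × 0.0403568 = 0.0145284
Evidence: 0.060161 + 0.0228697 + 0.00607601 + 0.0145284 = 0.103635
P(Species 2 | the observation) = 0.0228697 / 0.103635 ≈ 0.221

0.221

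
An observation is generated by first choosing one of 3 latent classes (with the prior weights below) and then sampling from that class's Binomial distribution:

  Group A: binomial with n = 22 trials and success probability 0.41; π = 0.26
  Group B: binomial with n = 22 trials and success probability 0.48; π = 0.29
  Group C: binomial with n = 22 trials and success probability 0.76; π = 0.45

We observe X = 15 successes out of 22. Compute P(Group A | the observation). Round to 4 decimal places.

0.0254

Posterior ∝ prior × likelihood, so P(k | x) ∝ w_k f_k(x); normalise over all components.
Component likelihoods at x = 15 successes out of 22:
  p_A = 0.00660022
  p_B = 0.0290054
  p_C = 0.127503
Unnormalised posteriors:
  w_A·p_A = 0.26 × 0.00660022 = 0.00171606
  w_B·p_B = 0.29 × 0.0290054 = 0.00841156
  w_C·p_C = 0.45 × 0.127503 = 0.0573762
Normaliser: 0.00171606 + 0.00841156 + 0.0573762 = 0.0675038
So the posterior for Group A is 0.00171606 / 0.0675038 ≈ 0.0254.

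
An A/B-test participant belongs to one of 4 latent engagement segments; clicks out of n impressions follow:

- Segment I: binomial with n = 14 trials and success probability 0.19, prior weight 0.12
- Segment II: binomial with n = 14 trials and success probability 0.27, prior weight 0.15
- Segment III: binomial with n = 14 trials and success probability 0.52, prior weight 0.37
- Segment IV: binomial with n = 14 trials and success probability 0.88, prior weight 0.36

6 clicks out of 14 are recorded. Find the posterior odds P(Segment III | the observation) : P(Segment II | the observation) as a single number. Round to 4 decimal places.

Posterior odds = (π_i f_i(x)) / (π_j f_j(x)); the normalising sum cancels.
Binomial probabilities:
  L_I = C(14,6)·0.19^6·0.81^8 = 3003·4.70459e-05·0.185302 = 0.0261792
  L_II = C(14,6)·0.27^6·0.73^8 = 3003·0.00038742·0.080646 = 0.0938255
  L_III = C(14,6)·0.52^6·0.48^8 = 3003·0.0197706·0.00281793 = 0.167304
  L_IV = C(14,6)·0.88^6·0.12^8 = 3003·0.464404·4.29982e-08 = 5.99655e-05
0.0619023 / 0.0140738 ≈ 4.3984

4.3984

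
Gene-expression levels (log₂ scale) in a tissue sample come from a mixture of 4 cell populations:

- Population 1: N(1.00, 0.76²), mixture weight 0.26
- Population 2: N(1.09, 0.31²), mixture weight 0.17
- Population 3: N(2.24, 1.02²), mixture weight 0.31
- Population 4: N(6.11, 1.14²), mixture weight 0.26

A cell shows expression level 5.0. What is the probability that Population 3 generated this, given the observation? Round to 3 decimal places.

The responsibility of component k is π_k f_k(x) divided by Σ_j π_j f_j(x).
Component likelihoods at x = 5.0:
  L_1 = 5.06918e-07
  L_2 = 3.66951e-35
  L_3 = 0.0100554
  L_4 = 0.217839
Unnormalised posteriors:
  π_1·L_1 = 0.26 × 5.06918e-07 = 1.31799e-07
  π_2·L_2 = 0.17 × 3.66951e-35 = 6.23817e-36
  π_3·L_3 = 0.31 × 0.0100554 = 0.00311719
  π_4·L_4 = 0.26 × 0.217839 = 0.0566382
Normaliser: 1.31799e-07 + 6.23817e-36 + 0.00311719 + 0.0566382 = 0.0597556
P(Population 3 | data) = 0.00311719 / 0.0597556 ≈ 0.052

0.052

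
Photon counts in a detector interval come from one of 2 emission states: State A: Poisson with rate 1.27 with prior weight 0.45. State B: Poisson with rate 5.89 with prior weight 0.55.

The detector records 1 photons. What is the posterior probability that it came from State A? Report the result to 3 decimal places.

0.947

Apply Bayes' rule: the posterior for each component is proportional to its prior times its likelihood at x.
Poisson probabilities:
  L_A = e^(−1.27)·1.27^1/1! = 0.356656
  L_B = e^(−5.89)·5.89^1/1! = 0.0162975
Multiply by the mixture weights:
  π_A·L_A = 0.45 × 0.356656 = 0.160495
  π_B·L_B = 0.55 × 0.0162975 = 0.00896362
Marginal: 0.160495 + 0.00896362 = 0.169459
P(State A | 1 photons) ≈ 0.947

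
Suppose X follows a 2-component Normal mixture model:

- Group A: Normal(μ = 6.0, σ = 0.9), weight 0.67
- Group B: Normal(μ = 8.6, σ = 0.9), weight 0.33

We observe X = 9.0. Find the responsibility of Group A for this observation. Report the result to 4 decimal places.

Apply Bayes' rule: the posterior for each component is proportional to its prior times its likelihood at x.
Normal densities:
  f_A = 0.00171364
  f_B = 0.401582
Unnormalised posteriors:
  P(Z=A)·f_A = 0.67 × 0.00171364 = 0.00114814
  P(Z=B)·f_B = 0.33 × 0.401582 = 0.132522
Sum: 0.00114814 + 0.132522 = 0.13367
P(Group A | 9.0) = 0.00114814 / 0.13367 ≈ 0.0086

0.0086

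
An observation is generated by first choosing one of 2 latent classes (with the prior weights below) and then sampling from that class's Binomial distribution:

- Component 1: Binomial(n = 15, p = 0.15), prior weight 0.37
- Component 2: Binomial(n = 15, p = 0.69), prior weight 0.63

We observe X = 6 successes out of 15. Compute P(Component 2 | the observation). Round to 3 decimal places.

0.648

The responsibility of component k is w_k f_k(x) divided by Σ_j w_j f_j(x).
Binomial probabilities:
  f_1 = C(15,6)·0.15^6·0.85^9 = 5005·1.13906e-05·0.231617 = 0.0132045
  f_2 = C(15,6)·0.69^6·0.31^9 = 5005·0.107918·2.64396e-05 = 0.0142808
Unnormalised posteriors:
  w_1·f_1 = 0.37 × 0.0132045 = 0.00488567
  w_2·f_2 = 0.63 × 0.0142808 = 0.00899693
Normaliser: 0.00488567 + 0.00899693 = 0.0138826
So the posterior for Component 2 is 0.00899693 / 0.0138826 ≈ 0.648.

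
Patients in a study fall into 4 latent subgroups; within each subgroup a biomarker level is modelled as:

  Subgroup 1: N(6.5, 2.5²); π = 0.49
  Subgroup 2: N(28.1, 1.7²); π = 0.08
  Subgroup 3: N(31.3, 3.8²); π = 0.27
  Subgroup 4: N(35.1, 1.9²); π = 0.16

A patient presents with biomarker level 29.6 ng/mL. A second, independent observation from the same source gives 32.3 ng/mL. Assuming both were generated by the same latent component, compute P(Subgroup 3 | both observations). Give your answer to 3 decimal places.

The responsibility of component k is P(Z=k) f_k(x) divided by Σ_j P(Z=j) f_j(x).
Since both observations come from the same component, the likelihood for component k is f_k(x₁)·f_k(x₂).
  p_1 = [4.60744e-20] × [1.19198e-24] = 5.49196e-44
  p_2 = [0.159002] × [0.0110927] = 0.00176376
  p_3 = [0.0949876] × [0.101412] = 0.00963287
  p_4 = [0.00318105] × [0.0708872] = 0.000225496
Weight by the priors:
  P(Z=1)·p_1 = 0.49 × 5.49196e-44 = 2.69106e-44
  P(Z=2)·p_2 = 0.08 × 0.00176376 = 0.0001411
  P(Z=3)·p_3 = 0.27 × 0.00963287 = 0.00260087
  P(Z=4)·p_4 = 0.16 × 0.000225496 = 3.60794e-05
Normaliser: 2.69106e-44 + 0.0001411 + 0.00260087 + 3.60794e-05 = 0.00277805
P(Subgroup 3 | x) = 0.00260087 / 0.00277805 ≈ 0.936

0.936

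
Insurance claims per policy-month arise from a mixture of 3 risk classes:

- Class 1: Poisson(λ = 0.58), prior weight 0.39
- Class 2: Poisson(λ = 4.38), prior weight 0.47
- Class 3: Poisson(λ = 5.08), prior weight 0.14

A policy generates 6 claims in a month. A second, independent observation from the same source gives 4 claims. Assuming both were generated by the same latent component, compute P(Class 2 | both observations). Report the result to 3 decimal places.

By Bayes' theorem, P(k | x) = π_k f_k(x) / Σ_j π_j f_j(x).
Since both observations come from the same component, the likelihood for component k is f_k(x₁)·f_k(x₂).
  p_1 = [2.96036e-05] × [0.00264004] = 7.81546e-08
  p_2 = [0.122829] × [0.192077] = 0.0235927
  p_3 = [0.148468] × [0.172595] = 0.0256249
Multiply by the mixture weights:
  π_1·p_1 = 0.39 × 7.81546e-08 = 3.04803e-08
  π_2·p_2 = 0.47 × 0.0235927 = 0.0110886
  π_3·p_3 = 0.14 × 0.0256249 = 0.00358748
Normaliser: 3.04803e-08 + 0.0110886 + 0.00358748 = 0.0146761
P(Class 2 | x) = 0.0110886 / 0.0146761 ≈ 0.756

0.756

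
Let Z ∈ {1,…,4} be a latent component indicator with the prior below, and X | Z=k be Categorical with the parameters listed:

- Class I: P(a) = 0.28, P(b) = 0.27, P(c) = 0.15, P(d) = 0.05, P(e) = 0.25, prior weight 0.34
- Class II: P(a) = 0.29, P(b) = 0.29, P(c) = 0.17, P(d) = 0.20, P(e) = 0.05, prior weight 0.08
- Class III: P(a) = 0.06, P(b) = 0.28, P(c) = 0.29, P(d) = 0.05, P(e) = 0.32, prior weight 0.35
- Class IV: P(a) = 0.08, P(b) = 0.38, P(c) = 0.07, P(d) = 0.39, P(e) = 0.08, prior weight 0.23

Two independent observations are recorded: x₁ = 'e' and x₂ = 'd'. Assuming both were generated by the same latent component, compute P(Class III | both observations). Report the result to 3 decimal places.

0.314

P(component k | x) = P(Z=k)·f_k(x) / marginal(x), where marginal(x) = Σ_j P(Z=j)·f_j(x).
Since both observations come from the same component, the likelihood for component k is f_k(x₁)·f_k(x₂).
  p_I = [0.25] × [0.05] = 0.0125
  p_II = [0.05] × [0.2] = 0.01
  p_III = [0.32] × [0.05] = 0.016
  p_IV = [0.08] × [0.39] = 0.0312
Prior × likelihood for each component:
  P(Z=I)·p_I = 0.34 × 0.0125 = 0.00425
  P(Z=II)·p_II = 0.08 × 0.01 = 0.0008
  P(Z=III)·p_III = 0.35 × 0.016 = 0.0056
  P(Z=IV)·p_IV = 0.23 × 0.0312 = 0.007176
Denominator: 0.00425 + 0.0008 + 0.0056 + 0.007176 = 0.017826
P(Class III | data) ≈ 0.314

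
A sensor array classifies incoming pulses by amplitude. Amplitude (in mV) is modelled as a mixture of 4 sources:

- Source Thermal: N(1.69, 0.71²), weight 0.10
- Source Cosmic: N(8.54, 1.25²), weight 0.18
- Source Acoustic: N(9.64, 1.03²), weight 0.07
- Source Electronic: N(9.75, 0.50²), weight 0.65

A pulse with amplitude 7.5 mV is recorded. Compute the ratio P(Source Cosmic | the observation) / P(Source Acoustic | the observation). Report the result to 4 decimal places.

12.9763

Only the two components matter; the odds are (π_i f_i(x)) / (π_j f_j(x)).
Component likelihoods at x = 7.5 mV:
  L_Thermal = (1/(0.71·√(2π)))·exp(−(7.5−1.69)²/(2·0.71²)) = 0.561891·exp(-33.48155) = 1.61733e-15
  L_Cosmic = (1/(1.25·√(2π)))·exp(−(7.5−8.54)²/(2·1.25²)) = 0.319154·exp(-0.34611) = 0.22578
  L_Acoustic = (1/(1.03·√(2π)))·exp(−(7.5−9.64)²/(2·1.03²)) = 0.387323·exp(-2.15836) = 0.0447415
  L_Electronic = (1/(0.50·√(2π)))·exp(−(7.5−9.75)²/(2·0.50²)) = 0.797885·exp(-10.12500) = 3.19675e-05
Posterior odds = (π_Cosmic·L_Cosmic) / (π_Acoustic·L_Acoustic) = (0.18·0.22578) / (0.07·0.0447415) = 0.0406404 / 0.00313191 ≈ 12.9763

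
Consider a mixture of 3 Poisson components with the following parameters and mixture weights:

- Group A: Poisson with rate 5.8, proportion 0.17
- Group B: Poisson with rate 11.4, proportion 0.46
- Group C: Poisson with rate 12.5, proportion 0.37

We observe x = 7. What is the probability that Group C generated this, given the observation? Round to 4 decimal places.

The responsibility of component k is π_k f_k(x) divided by Σ_j π_j f_j(x).
Poisson probabilities:
  f_A = 0.132635
  f_B = 0.0555836
  f_C = 0.0352581
Multiply by the mixture weights:
  π_A·f_A = 0.17 × 0.132635 = 0.0225479
  π_B·f_B = 0.46 × 0.0555836 = 0.0255684
  π_C·f_C = 0.37 × 0.0352581 = 0.0130455
Marginal: 0.0225479 + 0.0255684 + 0.0130455 = 0.0611618
P(Group C | 7) ≈ 0.2133

0.2133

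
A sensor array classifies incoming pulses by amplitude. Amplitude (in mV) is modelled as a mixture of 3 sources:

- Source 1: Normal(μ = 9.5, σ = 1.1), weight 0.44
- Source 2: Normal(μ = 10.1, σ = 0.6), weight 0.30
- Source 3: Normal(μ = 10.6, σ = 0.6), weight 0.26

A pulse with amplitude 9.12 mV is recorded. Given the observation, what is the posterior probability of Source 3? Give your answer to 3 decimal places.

The responsibility of component k is π_k f_k(x) divided by Σ_j π_j f_j(x).
Evaluate each component's likelihood at the observed value:
  f_1 = 0.341667
  f_2 = 0.175169
  f_3 = 0.031735
Prior × likelihood for each component:
  π_1·f_1 = 0.44 × 0.341667 = 0.150334
  π_2·f_2 = 0.30 × 0.175169 = 0.0525508
  π_3·f_3 = 0.26 × 0.031735 = 0.0082511
Sum: 0.150334 + 0.0525508 + 0.0082511 = 0.211135
P(Source 3 | data) ≈ 0.039

0.039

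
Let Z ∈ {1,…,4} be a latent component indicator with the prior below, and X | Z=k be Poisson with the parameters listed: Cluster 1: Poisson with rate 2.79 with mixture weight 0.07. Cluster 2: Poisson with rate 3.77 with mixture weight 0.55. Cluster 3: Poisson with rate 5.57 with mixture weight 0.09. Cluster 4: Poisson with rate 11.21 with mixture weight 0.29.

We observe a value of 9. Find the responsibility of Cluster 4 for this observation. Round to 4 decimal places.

0.7446

The responsibility of component k is w_k f_k(x) divided by Σ_j w_j f_j(x).
Component likelihoods at x = 9:
  L_1 = 0.00173378
  L_2 = 0.0097728
  L_3 = 0.0541893
  L_4 = 0.104291
Multiply by the mixture weights:
  w_1·L_1 = 0.07 × 0.00173378 = 0.000121364
  w_2·L_2 = 0.55 × 0.0097728 = 0.00537504
  w_3·L_3 = 0.09 × 0.0541893 = 0.00487704
  w_4·L_4 = 0.29 × 0.104291 = 0.0302444
Sum: 0.000121364 + 0.00537504 + 0.00487704 + 0.0302444 = 0.0406178
P(Cluster 4 | the observation) ≈ 0.7446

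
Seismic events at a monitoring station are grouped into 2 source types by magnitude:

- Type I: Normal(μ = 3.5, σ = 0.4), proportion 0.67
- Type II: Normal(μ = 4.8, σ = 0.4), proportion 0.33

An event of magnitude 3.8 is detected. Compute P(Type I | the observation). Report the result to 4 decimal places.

By Bayes' theorem, P(k | x) = w_k f_k(x) / Σ_j w_j f_j(x).
Evaluate each component's likelihood at the observed value:
  p_I = (1/(0.4·√(2π)))·exp(−(3.8−3.5)²/(2·0.4²)) = 0.997356·exp(-0.28125) = 0.752844
  p_II = (1/(0.4·√(2π)))·exp(−(3.8−4.8)²/(2·0.4²)) = 0.997356·exp(-3.12500) = 0.0438208
Unnormalised posteriors:
  w_I·p_I = 0.67 × 0.752844 = 0.504405
  w_II·p_II = 0.33 × 0.0438208 = 0.0144608
Marginal: 0.504405 + 0.0144608 = 0.518866
P(Type I | data) = 0.504405 / 0.518866 ≈ 0.9721

0.9721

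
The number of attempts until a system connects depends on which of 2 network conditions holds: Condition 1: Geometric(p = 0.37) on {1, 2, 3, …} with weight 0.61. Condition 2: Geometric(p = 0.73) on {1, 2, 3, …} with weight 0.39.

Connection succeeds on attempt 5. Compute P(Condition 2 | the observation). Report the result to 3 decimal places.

P(component k | x) = P(Z=k)·f_k(x) / marginal(x), where marginal(x) = Σ_j P(Z=j)·f_j(x).
Component likelihoods at x = 5:
  L_1 = 0.058286
  L_2 = 0.00387952
Multiply by the mixture weights:
  P(Z=1)·L_1 = 0.61 × 0.058286 = 0.0355544
  P(Z=2)·L_2 = 0.39 × 0.00387952 = 0.00151301
Marginal: 0.0355544 + 0.00151301 = 0.0370674
P(Condition 2 | data) = 0.00151301 / 0.0370674 ≈ 0.041

0.041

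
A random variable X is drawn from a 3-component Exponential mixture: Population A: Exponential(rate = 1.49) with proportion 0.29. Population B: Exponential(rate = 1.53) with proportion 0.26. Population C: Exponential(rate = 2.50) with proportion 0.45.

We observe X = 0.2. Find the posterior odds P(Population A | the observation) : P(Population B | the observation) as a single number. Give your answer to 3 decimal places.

1.095

Only the two components matter; the odds are (P(Z=i) f_i(x)) / (P(Z=j) f_j(x)).
Exponential densities:
  p_A = 1.10603
  p_B = 1.12667
  p_C = 1.51633
Posterior odds = (P(Z=A)·p_A) / (P(Z=B)·p_B) = (0.29·1.10603) / (0.26·1.12667) = 0.320748 / 0.292935 ≈ 1.095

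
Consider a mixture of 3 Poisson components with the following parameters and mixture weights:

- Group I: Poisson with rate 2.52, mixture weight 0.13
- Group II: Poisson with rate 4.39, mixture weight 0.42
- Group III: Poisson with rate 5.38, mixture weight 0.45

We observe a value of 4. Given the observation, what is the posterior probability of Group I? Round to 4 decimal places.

0.1030

P(component k | x) = π_k·f_k(x) / marginal(x), where marginal(x) = Σ_j π_j·f_j(x).
Evaluate each component's likelihood at the observed value:
  p_I = 0.135198
  p_II = 0.191908
  p_III = 0.160847
Prior × likelihood for each component:
  π_I·p_I = 0.13 × 0.135198 = 0.0175757
  π_II·p_II = 0.42 × 0.191908 = 0.0806015
  π_III·p_III = 0.45 × 0.160847 = 0.0723812
Normaliser: 0.0175757 + 0.0806015 + 0.0723812 = 0.170558
P(Group I | x) = 0.0175757 / 0.170558 ≈ 0.1030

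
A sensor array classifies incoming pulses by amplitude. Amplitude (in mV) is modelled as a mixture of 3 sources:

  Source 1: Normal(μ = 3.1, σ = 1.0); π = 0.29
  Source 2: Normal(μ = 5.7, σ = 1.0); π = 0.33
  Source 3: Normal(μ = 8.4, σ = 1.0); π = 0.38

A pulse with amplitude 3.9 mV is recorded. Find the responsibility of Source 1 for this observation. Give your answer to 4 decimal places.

By Bayes' theorem, P(k | x) = π_k f_k(x) / Σ_j π_j f_j(x).
Normal densities:
  f_1 = 0.289692
  f_2 = 0.0789502
  f_3 = 1.59837e-05
Multiply by the mixture weights:
  π_1·f_1 = 0.29 × 0.289692 = 0.0840106
  π_2·f_2 = 0.33 × 0.0789502 = 0.0260536
  π_3·f_3 = 0.38 × 1.59837e-05 = 6.07382e-06
Marginal: 0.0840106 + 0.0260536 + 6.07382e-06 = 0.11007
Responsibility of Source 1: 0.0840106 / 0.11007 ≈ 0.7632

0.7632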